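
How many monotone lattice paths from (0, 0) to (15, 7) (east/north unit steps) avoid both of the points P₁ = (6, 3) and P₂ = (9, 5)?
Number of paths = 77948

Inclusion–exclusion. Total paths: C(22, 15) = 170544. Through P₁: C(9, 6)·C(13, 9) = 60060. Through P₂: C(14, 9)·C(8, 6) = 56056. Since P₁ is strictly southwest of P₂, a monotone path through both must visit P₁ then P₂; paths through both = C(9, 6)·C(5, 3)·C(8, 6) = 23520. Avoid both = 170544 − 60060 − 56056 + 23520 = 77948.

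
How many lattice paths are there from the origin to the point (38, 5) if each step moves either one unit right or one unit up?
Number of paths = 962598

A monotone lattice path from (0, 0) to (38, 5) consists of 38 east steps and 5 north steps in some order, so it is determined by which 38 of the 43 steps are east. The count is C(43, 38) = 962598.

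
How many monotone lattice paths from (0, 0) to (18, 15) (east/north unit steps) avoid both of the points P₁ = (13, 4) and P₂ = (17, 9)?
Number of paths = 1006989790

Inclusion–exclusion. Total paths: C(33, 18) = 1037158320. Through P₁: C(17, 13)·C(16, 5) = 10395840. Through P₂: C(26, 17)·C(7, 1) = 21871850. Since P₁ is strictly southwest of P₂, a monotone path through both must visit P₁ then P₂; paths through both = C(17, 13)·C(9, 4)·C(7, 1) = 2099160. Avoid both = 1037158320 − 10395840 − 21871850 + 2099160 = 1006989790.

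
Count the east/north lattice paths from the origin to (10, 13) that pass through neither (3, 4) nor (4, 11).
Number of paths = 713286

Inclusion–exclusion. Total paths: C(23, 10) = 1144066. Through P₁: C(7, 3)·C(16, 7) = 400400. Through P₂: C(15, 4)·C(8, 6) = 38220. Since P₁ is strictly southwest of P₂, a monotone path through both must visit P₁ then P₂; paths through both = C(7, 3)·C(8, 1)·C(8, 6) = 7840. Avoid both = 1144066 − 400400 − 38220 + 7840 = 713286.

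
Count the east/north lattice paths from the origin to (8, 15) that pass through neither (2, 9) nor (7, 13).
Number of paths = 227724

Inclusion–exclusion. Total paths: C(23, 8) = 490314. Through P₁: C(11, 2)·C(12, 6) = 50820. Through P₂: C(20, 7)·C(3, 1) = 232560. Since P₁ is strictly southwest of P₂, a monotone path through both must visit P₁ then P₂; paths through both = C(11, 2)·C(9, 5)·C(3, 1) = 20790. Avoid both = 490314 − 50820 − 232560 + 20790 = 227724.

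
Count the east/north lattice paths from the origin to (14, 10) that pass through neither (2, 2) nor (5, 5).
Number of paths = 941172

Inclusion–exclusion. Total paths: C(24, 14) = 1961256. Through P₁: C(4, 2)·C(20, 12) = 755820. Through P₂: C(10, 5)·C(14, 9) = 504504. Since P₁ is strictly southwest of P₂, a monotone path through both must visit P₁ then P₂; paths through both = C(4, 2)·C(6, 3)·C(14, 9) = 240240. Avoid both = 1961256 − 755820 − 504504 + 240240 = 941172.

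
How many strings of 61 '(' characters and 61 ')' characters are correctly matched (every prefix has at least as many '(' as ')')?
C_61 = 6182127958584855650487080847216336

These balanced parentheses are counted by the Catalan number C_n = (1/(n + 1)) · C(2n, n). For n = 61: C_61 = (1/62) · C(122, 61) = 383291933432261050330199012527412832/62 = 6182127958584855650487080847216336.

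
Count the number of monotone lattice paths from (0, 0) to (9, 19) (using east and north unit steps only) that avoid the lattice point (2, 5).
Number of paths = 4465020

Total paths from (0, 0) to (9, 19): C(28, 9) = 6906900. Paths through (2, 5): (paths (0, 0) → (2, 5)) × (paths (2, 5) → (9, 19)) = C(7, 2) · C(21, 7) = 21 · 116280 = 2441880. Avoidance count = 6906900 − 2441880 = 4465020.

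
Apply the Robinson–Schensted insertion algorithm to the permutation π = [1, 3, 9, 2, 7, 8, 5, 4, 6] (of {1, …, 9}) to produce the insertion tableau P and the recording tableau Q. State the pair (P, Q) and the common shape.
P = [1, 2, 4, 6] / [3, 5, 8] / [7] / [9];  Q = [1, 2, 3, 6] / [4, 5, 9] / [7] / [8];  common shape = (4, 3, 1, 1)

Row-insert the values π_1, π_2, … into P one at a time, bumping the leftmost entry strictly greater than the inserted value down to the next row. The recording tableau Q records, in position (i, j), the step at which that cell was added to P.
  Insert 1 (step 1): P = [1];  Q = [1]
  Insert 3 (step 2): P = [1, 3];  Q = [1, 2]
  Insert 9 (step 3): P = [1, 3, 9];  Q = [1, 2, 3]
  Insert 2 (step 4): P = [1, 2, 9] / [3];  Q = [1, 2, 3] / [4]
  Insert 7 (step 5): P = [1, 2, 7] / [3, 9];  Q = [1, 2, 3] / [4, 5]
  Insert 8 (step 6): P = [1, 2, 7, 8] / [3, 9];  Q = [1, 2, 3, 6] / [4, 5]
  Insert 5 (step 7): P = [1, 2, 5, 8] / [3, 7] / [9];  Q = [1, 2, 3, 6] / [4, 5] / [7]
  Insert 4 (step 8): P = [1, 2, 4, 8] / [3, 5] / [7] / [9];  Q = [1, 2, 3, 6] / [4, 5] / [7] / [8]
  Insert 6 (step 9): P = [1, 2, 4, 6] / [3, 5, 8] / [7] / [9];  Q = [1, 2, 3, 6] / [4, 5, 9] / [7] / [8]
Final shape: (4, 3, 1, 1).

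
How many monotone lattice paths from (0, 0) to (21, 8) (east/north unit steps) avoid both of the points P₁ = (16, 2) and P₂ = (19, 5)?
Number of paths = 3827019

Inclusion–exclusion. Total paths: C(29, 21) = 4292145. Through P₁: C(18, 16)·C(11, 5) = 70686. Through P₂: C(24, 19)·C(5, 2) = 425040. Since P₁ is strictly southwest of P₂, a monotone path through both must visit P₁ then P₂; paths through both = C(18, 16)·C(6, 3)·C(5, 2) = 30600. Avoid both = 4292145 − 70686 − 425040 + 30600 = 3827019.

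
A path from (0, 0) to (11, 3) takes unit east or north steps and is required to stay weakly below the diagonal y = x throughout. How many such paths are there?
Number of paths = 273

By the reflection principle (André's argument), the number of monotone paths to (11, 3) with n ≤ m that never go above y = x is C(14, 11) − C(14, 12) = 364 − 91 = 273.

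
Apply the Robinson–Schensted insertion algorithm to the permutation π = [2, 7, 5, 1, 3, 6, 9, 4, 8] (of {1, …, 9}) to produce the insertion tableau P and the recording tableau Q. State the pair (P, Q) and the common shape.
P = [1, 3, 4, 8] / [2, 5, 6, 9] / [7];  Q = [1, 2, 6, 7] / [3, 5, 8, 9] / [4];  common shape = (4, 4, 1)

Row-insert the values π_1, π_2, … into P one at a time, bumping the leftmost entry strictly greater than the inserted value down to the next row. The recording tableau Q records, in position (i, j), the step at which that cell was added to P.
  Insert 2 (step 1): P = [2];  Q = [1]
  Insert 7 (step 2): P = [2, 7];  Q = [1, 2]
  Insert 5 (step 3): P = [2, 5] / [7];  Q = [1, 2] / [3]
  Insert 1 (step 4): P = [1, 5] / [2] / [7];  Q = [1, 2] / [3] / [4]
  Insert 3 (step 5): P = [1, 3] / [2, 5] / [7];  Q = [1, 2] / [3, 5] / [4]
  Insert 6 (step 6): P = [1, 3, 6] / [2, 5] / [7];  Q = [1, 2, 6] / [3, 5] / [4]
  Insert 9 (step 7): P = [1, 3, 6, 9] / [2, 5] / [7];  Q = [1, 2, 6, 7] / [3, 5] / [4]
  Insert 4 (step 8): P = [1, 3, 4, 9] / [2, 5, 6] / [7];  Q = [1, 2, 6, 7] / [3, 5, 8] / [4]
  Insert 8 (step 9): P = [1, 3, 4, 8] / [2, 5, 6, 9] / [7];  Q = [1, 2, 6, 7] / [3, 5, 8, 9] / [4]
Final shape: (4, 4, 1).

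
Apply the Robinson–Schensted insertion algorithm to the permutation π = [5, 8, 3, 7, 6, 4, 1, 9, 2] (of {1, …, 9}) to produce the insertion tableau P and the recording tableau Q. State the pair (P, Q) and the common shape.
P = [1, 2, 9] / [3, 4] / [5, 6] / [7] / [8];  Q = [1, 2, 8] / [3, 4] / [5, 9] / [6] / [7];  common shape = (3, 2, 2, 1, 1)

Row-insert the values π_1, π_2, … into P one at a time, bumping the leftmost entry strictly greater than the inserted value down to the next row. The recording tableau Q records, in position (i, j), the step at which that cell was added to P.
  Insert 5 (step 1): P = [5];  Q = [1]
  Insert 8 (step 2): P = [5, 8];  Q = [1, 2]
  Insert 3 (step 3): P = [3, 8] / [5];  Q = [1, 2] / [3]
  Insert 7 (step 4): P = [3, 7] / [5, 8];  Q = [1, 2] / [3, 4]
  Insert 6 (step 5): P = [3, 6] / [5, 7] / [8];  Q = [1, 2] / [3, 4] / [5]
  Insert 4 (step 6): P = [3, 4] / [5, 6] / [7] / [8];  Q = [1, 2] / [3, 4] / [5] / [6]
  Insert 1 (step 7): P = [1, 4] / [3, 6] / [5] / [7] / [8];  Q = [1, 2] / [3, 4] / [5] / [6] / [7]
  Insert 9 (step 8): P = [1, 4, 9] / [3, 6] / [5] / [7] / [8];  Q = [1, 2, 8] / [3, 4] / [5] / [6] / [7]
  Insert 2 (step 9): P = [1, 2, 9] / [3, 4] / [5, 6] / [7] / [8];  Q = [1, 2, 8] / [3, 4] / [5, 9] / [6] / [7]
Final shape: (3, 2, 2, 1, 1).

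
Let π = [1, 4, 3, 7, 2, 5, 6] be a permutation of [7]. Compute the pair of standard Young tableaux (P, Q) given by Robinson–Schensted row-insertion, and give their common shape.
P = [1, 2, 5, 6] / [3, 7] / [4];  Q = [1, 2, 4, 7] / [3, 6] / [5];  common shape = (4, 2, 1)

Row-insert the values π_1, π_2, … into P one at a time, bumping the leftmost entry strictly greater than the inserted value down to the next row. The recording tableau Q records, in position (i, j), the step at which that cell was added to P.
  Insert 1 (step 1): P = [1];  Q = [1]
  Insert 4 (step 2): P = [1, 4];  Q = [1, 2]
  Insert 3 (step 3): P = [1, 3] / [4];  Q = [1, 2] / [3]
  Insert 7 (step 4): P = [1, 3, 7] / [4];  Q = [1, 2, 4] / [3]
  Insert 2 (step 5): P = [1, 2, 7] / [3] / [4];  Q = [1, 2, 4] / [3] / [5]
  Insert 5 (step 6): P = [1, 2, 5] / [3, 7] / [4];  Q = [1, 2, 4] / [3, 6] / [5]
  Insert 6 (step 7): P = [1, 2, 5, 6] / [3, 7] / [4];  Q = [1, 2, 4, 7] / [3, 6] / [5]
Final shape: (4, 2, 1).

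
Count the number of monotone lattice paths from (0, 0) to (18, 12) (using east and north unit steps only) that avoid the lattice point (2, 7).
Number of paths = 85760661

Total paths from (0, 0) to (18, 12): C(30, 18) = 86493225. Paths through (2, 7): (paths (0, 0) → (2, 7)) × (paths (2, 7) → (18, 12)) = C(9, 2) · C(21, 16) = 36 · 20349 = 732564. Avoidance count = 86493225 − 732564 = 85760661.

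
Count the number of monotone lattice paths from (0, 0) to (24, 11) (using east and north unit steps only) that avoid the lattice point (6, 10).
Number of paths = 417073748

Total paths from (0, 0) to (24, 11): C(35, 24) = 417225900. Paths through (6, 10): (paths (0, 0) → (6, 10)) × (paths (6, 10) → (24, 11)) = C(16, 6) · C(19, 18) = 8008 · 19 = 152152. Avoidance count = 417225900 − 152152 = 417073748.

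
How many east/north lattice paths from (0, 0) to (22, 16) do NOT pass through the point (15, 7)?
Number of paths = 20288951070

Total paths from (0, 0) to (22, 16): C(38, 22) = 22239974430. Paths through (15, 7): (paths (0, 0) → (15, 7)) × (paths (15, 7) → (22, 16)) = C(22, 15) · C(16, 7) = 170544 · 11440 = 1951023360. Avoidance count = 22239974430 − 1951023360 = 20288951070.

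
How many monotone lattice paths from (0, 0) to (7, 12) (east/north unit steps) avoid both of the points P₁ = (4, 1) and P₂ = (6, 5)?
Number of paths = 45472

Inclusion–exclusion. Total paths: C(19, 7) = 50388. Through P₁: C(5, 4)·C(14, 3) = 1820. Through P₂: C(11, 6)·C(8, 1) = 3696. Since P₁ is strictly southwest of P₂, a monotone path through both must visit P₁ then P₂; paths through both = C(5, 4)·C(6, 2)·C(8, 1) = 600. Avoid both = 50388 − 1820 − 3696 + 600 = 45472.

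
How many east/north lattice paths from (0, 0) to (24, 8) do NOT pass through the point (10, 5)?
Number of paths = 8476260

Total paths from (0, 0) to (24, 8): C(32, 24) = 10518300. Paths through (10, 5): (paths (0, 0) → (10, 5)) × (paths (10, 5) → (24, 8)) = C(15, 10) · C(17, 14) = 3003 · 680 = 2042040. Avoidance count = 10518300 − 2042040 = 8476260.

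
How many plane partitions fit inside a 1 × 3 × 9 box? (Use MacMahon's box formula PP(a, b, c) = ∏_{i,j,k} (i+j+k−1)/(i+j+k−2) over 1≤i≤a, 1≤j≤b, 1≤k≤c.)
PP(1, 3, 9) = 220

Evaluate the triple product over i = 1..1, j = 1..3, k = 1..9. The factors are (2/1) · (3/2) · (4/3) · (5/4) · (6/5) · (7/6) · (8/7) · (9/8) · … (27 factors total). The numerators and denominators telescope so the product is an integer; carrying out the multiplication exactly gives PP(1, 3, 9) = 220.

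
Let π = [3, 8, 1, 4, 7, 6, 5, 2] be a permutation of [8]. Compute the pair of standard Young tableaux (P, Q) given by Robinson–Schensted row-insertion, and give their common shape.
P = [1, 2, 5] / [3, 4] / [6] / [7] / [8];  Q = [1, 2, 5] / [3, 4] / [6] / [7] / [8];  common shape = (3, 2, 1, 1, 1)

Row-insert the values π_1, π_2, … into P one at a time, bumping the leftmost entry strictly greater than the inserted value down to the next row. The recording tableau Q records, in position (i, j), the step at which that cell was added to P.
  Insert 3 (step 1): P = [3];  Q = [1]
  Insert 8 (step 2): P = [3, 8];  Q = [1, 2]
  Insert 1 (step 3): P = [1, 8] / [3];  Q = [1, 2] / [3]
  Insert 4 (step 4): P = [1, 4] / [3, 8];  Q = [1, 2] / [3, 4]
  Insert 7 (step 5): P = [1, 4, 7] / [3, 8];  Q = [1, 2, 5] / [3, 4]
  Insert 6 (step 6): P = [1, 4, 6] / [3, 7] / [8];  Q = [1, 2, 5] / [3, 4] / [6]
  Insert 5 (step 7): P = [1, 4, 5] / [3, 6] / [7] / [8];  Q = [1, 2, 5] / [3, 4] / [6] / [7]
  Insert 2 (step 8): P = [1, 2, 5] / [3, 4] / [6] / [7] / [8];  Q = [1, 2, 5] / [3, 4] / [6] / [7] / [8]
Final shape: (3, 2, 1, 1, 1).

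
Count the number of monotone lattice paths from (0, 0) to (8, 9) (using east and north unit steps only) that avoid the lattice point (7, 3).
Number of paths = 23470

Total paths from (0, 0) to (8, 9): C(17, 8) = 24310. Paths through (7, 3): (paths (0, 0) → (7, 3)) × (paths (7, 3) → (8, 9)) = C(10, 7) · C(7, 1) = 120 · 7 = 840. Avoidance count = 24310 − 840 = 23470.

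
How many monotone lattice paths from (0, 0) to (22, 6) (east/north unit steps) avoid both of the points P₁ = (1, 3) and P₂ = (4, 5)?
Number of paths = 367010

Inclusion–exclusion. Total paths: C(28, 22) = 376740. Through P₁: C(4, 1)·C(24, 21) = 8096. Through P₂: C(9, 4)·C(19, 18) = 2394. Since P₁ is strictly southwest of P₂, a monotone path through both must visit P₁ then P₂; paths through both = C(4, 1)·C(5, 3)·C(19, 18) = 760. Avoid both = 376740 − 8096 − 2394 + 760 = 367010.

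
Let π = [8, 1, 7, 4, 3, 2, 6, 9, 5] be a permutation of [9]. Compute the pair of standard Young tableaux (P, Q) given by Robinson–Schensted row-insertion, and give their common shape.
P = [1, 2, 5, 9] / [3, 6] / [4] / [7] / [8];  Q = [1, 3, 7, 8] / [2, 9] / [4] / [5] / [6];  common shape = (4, 2, 1, 1, 1)

Row-insert the values π_1, π_2, … into P one at a time, bumping the leftmost entry strictly greater than the inserted value down to the next row. The recording tableau Q records, in position (i, j), the step at which that cell was added to P.
  Insert 8 (step 1): P = [8];  Q = [1]
  Insert 1 (step 2): P = [1] / [8];  Q = [1] / [2]
  Insert 7 (step 3): P = [1, 7] / [8];  Q = [1, 3] / [2]
  Insert 4 (step 4): P = [1, 4] / [7] / [8];  Q = [1, 3] / [2] / [4]
  Insert 3 (step 5): P = [1, 3] / [4] / [7] / [8];  Q = [1, 3] / [2] / [4] / [5]
  Insert 2 (step 6): P = [1, 2] / [3] / [4] / [7] / [8];  Q = [1, 3] / [2] / [4] / [5] / [6]
  Insert 6 (step 7): P = [1, 2, 6] / [3] / [4] / [7] / [8];  Q = [1, 3, 7] / [2] / [4] / [5] / [6]
  Insert 9 (step 8): P = [1, 2, 6, 9] / [3] / [4] / [7] / [8];  Q = [1, 3, 7, 8] / [2] / [4] / [5] / [6]
  Insert 5 (step 9): P = [1, 2, 5, 9] / [3, 6] / [4] / [7] / [8];  Q = [1, 3, 7, 8] / [2, 9] / [4] / [5] / [6]
Final shape: (4, 2, 1, 1, 1).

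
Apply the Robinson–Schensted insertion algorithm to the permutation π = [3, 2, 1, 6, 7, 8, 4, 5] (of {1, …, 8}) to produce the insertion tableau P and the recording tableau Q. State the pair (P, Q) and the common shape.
P = [1, 4, 5, 8] / [2, 6, 7] / [3];  Q = [1, 4, 5, 6] / [2, 7, 8] / [3];  common shape = (4, 3, 1)

Row-insert the values π_1, π_2, … into P one at a time, bumping the leftmost entry strictly greater than the inserted value down to the next row. The recording tableau Q records, in position (i, j), the step at which that cell was added to P.
  Insert 3 (step 1): P = [3];  Q = [1]
  Insert 2 (step 2): P = [2] / [3];  Q = [1] / [2]
  Insert 1 (step 3): P = [1] / [2] / [3];  Q = [1] / [2] / [3]
  Insert 6 (step 4): P = [1, 6] / [2] / [3];  Q = [1, 4] / [2] / [3]
  Insert 7 (step 5): P = [1, 6, 7] / [2] / [3];  Q = [1, 4, 5] / [2] / [3]
  Insert 8 (step 6): P = [1, 6, 7, 8] / [2] / [3];  Q = [1, 4, 5, 6] / [2] / [3]
  Insert 4 (step 7): P = [1, 4, 7, 8] / [2, 6] / [3];  Q = [1, 4, 5, 6] / [2, 7] / [3]
  Insert 5 (step 8): P = [1, 4, 5, 8] / [2, 6, 7] / [3];  Q = [1, 4, 5, 6] / [2, 7, 8] / [3]
Final shape: (4, 3, 1).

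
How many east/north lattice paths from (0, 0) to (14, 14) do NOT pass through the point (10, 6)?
Number of paths = 36152640

Total paths from (0, 0) to (14, 14): C(28, 14) = 40116600. Paths through (10, 6): (paths (0, 0) → (10, 6)) × (paths (10, 6) → (14, 14)) = C(16, 10) · C(12, 4) = 8008 · 495 = 3963960. Avoidance count = 40116600 − 3963960 = 36152640.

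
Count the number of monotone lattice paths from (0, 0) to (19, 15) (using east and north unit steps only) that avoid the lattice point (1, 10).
Number of paths = 1855597381

Total paths from (0, 0) to (19, 15): C(34, 19) = 1855967520. Paths through (1, 10): (paths (0, 0) → (1, 10)) × (paths (1, 10) → (19, 15)) = C(11, 1) · C(23, 18) = 11 · 33649 = 370139. Avoidance count = 1855967520 − 370139 = 1855597381.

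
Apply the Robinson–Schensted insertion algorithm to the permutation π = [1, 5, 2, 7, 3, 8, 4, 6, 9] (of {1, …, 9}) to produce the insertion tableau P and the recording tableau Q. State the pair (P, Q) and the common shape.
P = [1, 2, 3, 4, 6, 9] / [5, 7, 8];  Q = [1, 2, 4, 6, 8, 9] / [3, 5, 7];  common shape = (6, 3)

Row-insert the values π_1, π_2, … into P one at a time, bumping the leftmost entry strictly greater than the inserted value down to the next row. The recording tableau Q records, in position (i, j), the step at which that cell was added to P.
  Insert 1 (step 1): P = [1];  Q = [1]
  Insert 5 (step 2): P = [1, 5];  Q = [1, 2]
  Insert 2 (step 3): P = [1, 2] / [5];  Q = [1, 2] / [3]
  Insert 7 (step 4): P = [1, 2, 7] / [5];  Q = [1, 2, 4] / [3]
  Insert 3 (step 5): P = [1, 2, 3] / [5, 7];  Q = [1, 2, 4] / [3, 5]
  Insert 8 (step 6): P = [1, 2, 3, 8] / [5, 7];  Q = [1, 2, 4, 6] / [3, 5]
  Insert 4 (step 7): P = [1, 2, 3, 4] / [5, 7, 8];  Q = [1, 2, 4, 6] / [3, 5, 7]
  Insert 6 (step 8): P = [1, 2, 3, 4, 6] / [5, 7, 8];  Q = [1, 2, 4, 6, 8] / [3, 5, 7]
  Insert 9 (step 9): P = [1, 2, 3, 4, 6, 9] / [5, 7, 8];  Q = [1, 2, 4, 6, 8, 9] / [3, 5, 7]
Final shape: (6, 3).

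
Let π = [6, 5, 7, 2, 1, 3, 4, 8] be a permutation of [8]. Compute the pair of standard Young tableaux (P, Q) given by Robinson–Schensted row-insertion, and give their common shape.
P = [1, 3, 4, 8] / [2, 7] / [5] / [6];  Q = [1, 3, 7, 8] / [2, 6] / [4] / [5];  common shape = (4, 2, 1, 1)

Row-insert the values π_1, π_2, … into P one at a time, bumping the leftmost entry strictly greater than the inserted value down to the next row. The recording tableau Q records, in position (i, j), the step at which that cell was added to P.
  Insert 6 (step 1): P = [6];  Q = [1]
  Insert 5 (step 2): P = [5] / [6];  Q = [1] / [2]
  Insert 7 (step 3): P = [5, 7] / [6];  Q = [1, 3] / [2]
  Insert 2 (step 4): P = [2, 7] / [5] / [6];  Q = [1, 3] / [2] / [4]
  Insert 1 (step 5): P = [1, 7] / [2] / [5] / [6];  Q = [1, 3] / [2] / [4] / [5]
  Insert 3 (step 6): P = [1, 3] / [2, 7] / [5] / [6];  Q = [1, 3] / [2, 6] / [4] / [5]
  Insert 4 (step 7): P = [1, 3, 4] / [2, 7] / [5] / [6];  Q = [1, 3, 7] / [2, 6] / [4] / [5]
  Insert 8 (step 8): P = [1, 3, 4, 8] / [2, 7] / [5] / [6];  Q = [1, 3, 7, 8] / [2, 6] / [4] / [5]
Final shape: (4, 2, 1, 1).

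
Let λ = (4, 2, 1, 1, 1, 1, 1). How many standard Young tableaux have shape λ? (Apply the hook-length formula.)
# SYT of shape (4, 2, 1, 1, 1, 1, 1) = 594

Hook-length formula: f^λ = n! / Π hook(c), product over all cells c of the Young diagram. For λ = (4, 2, 1, 1, 1, 1, 1), n = 11 boxes. Hook lengths by row (left-to-right, top-to-bottom): [10, 4, 2, 1]; [7, 1]; [5]; [4]; [3]; [2]; [1]. Product of hooks = 67200. So f^λ = 11! / 67200 = 39916800 / 67200 = 594.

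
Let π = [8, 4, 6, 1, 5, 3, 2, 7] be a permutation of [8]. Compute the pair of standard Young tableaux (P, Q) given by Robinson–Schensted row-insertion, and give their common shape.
P = [1, 2, 7] / [3, 5] / [4] / [6] / [8];  Q = [1, 3, 8] / [2, 5] / [4] / [6] / [7];  common shape = (3, 2, 1, 1, 1)

Row-insert the values π_1, π_2, … into P one at a time, bumping the leftmost entry strictly greater than the inserted value down to the next row. The recording tableau Q records, in position (i, j), the step at which that cell was added to P.
  Insert 8 (step 1): P = [8];  Q = [1]
  Insert 4 (step 2): P = [4] / [8];  Q = [1] / [2]
  Insert 6 (step 3): P = [4, 6] / [8];  Q = [1, 3] / [2]
  Insert 1 (step 4): P = [1, 6] / [4] / [8];  Q = [1, 3] / [2] / [4]
  Insert 5 (step 5): P = [1, 5] / [4, 6] / [8];  Q = [1, 3] / [2, 5] / [4]
  Insert 3 (step 6): P = [1, 3] / [4, 5] / [6] / [8];  Q = [1, 3] / [2, 5] / [4] / [6]
  Insert 2 (step 7): P = [1, 2] / [3, 5] / [4] / [6] / [8];  Q = [1, 3] / [2, 5] / [4] / [6] / [7]
  Insert 7 (step 8): P = [1, 2, 7] / [3, 5] / [4] / [6] / [8];  Q = [1, 3, 8] / [2, 5] / [4] / [6] / [7]
Final shape: (3, 2, 1, 1, 1).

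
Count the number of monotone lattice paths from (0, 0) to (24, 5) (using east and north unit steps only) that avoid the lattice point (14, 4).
Number of paths = 85095

Total paths from (0, 0) to (24, 5): C(29, 24) = 118755. Paths through (14, 4): (paths (0, 0) → (14, 4)) × (paths (14, 4) → (24, 5)) = C(18, 14) · C(11, 10) = 3060 · 11 = 33660. Avoidance count = 118755 − 33660 = 85095.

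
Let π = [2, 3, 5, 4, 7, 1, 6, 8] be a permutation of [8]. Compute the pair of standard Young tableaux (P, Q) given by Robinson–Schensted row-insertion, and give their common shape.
P = [1, 3, 4, 6, 8] / [2, 7] / [5];  Q = [1, 2, 3, 5, 8] / [4, 7] / [6];  common shape = (5, 2, 1)

Row-insert the values π_1, π_2, … into P one at a time, bumping the leftmost entry strictly greater than the inserted value down to the next row. The recording tableau Q records, in position (i, j), the step at which that cell was added to P.
  Insert 2 (step 1): P = [2];  Q = [1]
  Insert 3 (step 2): P = [2, 3];  Q = [1, 2]
  Insert 5 (step 3): P = [2, 3, 5];  Q = [1, 2, 3]
  Insert 4 (step 4): P = [2, 3, 4] / [5];  Q = [1, 2, 3] / [4]
  Insert 7 (step 5): P = [2, 3, 4, 7] / [5];  Q = [1, 2, 3, 5] / [4]
  Insert 1 (step 6): P = [1, 3, 4, 7] / [2] / [5];  Q = [1, 2, 3, 5] / [4] / [6]
  Insert 6 (step 7): P = [1, 3, 4, 6] / [2, 7] / [5];  Q = [1, 2, 3, 5] / [4, 7] / [6]
  Insert 8 (step 8): P = [1, 3, 4, 6, 8] / [2, 7] / [5];  Q = [1, 2, 3, 5, 8] / [4, 7] / [6]
Final shape: (5, 2, 1).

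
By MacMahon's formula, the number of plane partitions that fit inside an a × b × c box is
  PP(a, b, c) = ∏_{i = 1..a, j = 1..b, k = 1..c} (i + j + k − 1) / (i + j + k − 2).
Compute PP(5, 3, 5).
PP(5, 3, 5) = 731808

Evaluate the triple product over i = 1..5, j = 1..3, k = 1..5. The factors are (2/1) · (3/2) · (4/3) · (5/4) · (6/5) · (3/2) · (4/3) · (5/4) · … (75 factors total). The numerators and denominators telescope so the product is an integer; carrying out the multiplication exactly gives PP(5, 3, 5) = 731808.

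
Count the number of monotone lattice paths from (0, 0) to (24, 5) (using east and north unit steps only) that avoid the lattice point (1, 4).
Number of paths = 118635

Total paths from (0, 0) to (24, 5): C(29, 24) = 118755. Paths through (1, 4): (paths (0, 0) → (1, 4)) × (paths (1, 4) → (24, 5)) = C(5, 1) · C(24, 23) = 5 · 24 = 120. Avoidance count = 118755 − 120 = 118635.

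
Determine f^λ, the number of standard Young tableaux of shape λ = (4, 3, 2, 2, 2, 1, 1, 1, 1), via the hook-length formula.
# SYT of shape (4, 3, 2, 2, 2, 1, 1, 1, 1) = 583440

Hook-length formula: f^λ = n! / Π hook(c), product over all cells c of the Young diagram. For λ = (4, 3, 2, 2, 2, 1, 1, 1, 1), n = 17 boxes. Hook lengths by row (left-to-right, top-to-bottom): [12, 7, 3, 1]; [10, 5, 1]; [8, 3]; [7, 2]; [6, 1]; [4]; [3]; [2]; [1]. Product of hooks = 609638400. So f^λ = 17! / 609638400 = 355687428096000 / 609638400 = 583440.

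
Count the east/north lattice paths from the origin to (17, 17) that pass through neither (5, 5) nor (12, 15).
Number of paths = 1390016664

Inclusion–exclusion. Total paths: C(34, 17) = 2333606220. Through P₁: C(10, 5)·C(24, 12) = 681447312. Through P₂: C(27, 12)·C(7, 5) = 365061060. Since P₁ is strictly southwest of P₂, a monotone path through both must visit P₁ then P₂; paths through both = C(10, 5)·C(17, 7)·C(7, 5) = 102918816. Avoid both = 2333606220 − 681447312 − 365061060 + 102918816 = 1390016664.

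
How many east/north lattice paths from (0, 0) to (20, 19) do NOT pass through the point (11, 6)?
Number of paths = 62767194490

Total paths from (0, 0) to (20, 19): C(39, 20) = 68923264410. Paths through (11, 6): (paths (0, 0) → (11, 6)) × (paths (11, 6) → (20, 19)) = C(17, 11) · C(22, 9) = 12376 · 497420 = 6156069920. Avoidance count = 68923264410 − 6156069920 = 62767194490.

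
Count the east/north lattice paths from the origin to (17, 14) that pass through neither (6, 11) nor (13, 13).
Number of paths = 210902341

Inclusion–exclusion. Total paths: C(31, 17) = 265182525. Through P₁: C(17, 6)·C(14, 11) = 4504864. Through P₂: C(26, 13)·C(5, 4) = 52003000. Since P₁ is strictly southwest of P₂, a monotone path through both must visit P₁ then P₂; paths through both = C(17, 6)·C(9, 7)·C(5, 4) = 2227680. Avoid both = 265182525 − 4504864 − 52003000 + 2227680 = 210902341.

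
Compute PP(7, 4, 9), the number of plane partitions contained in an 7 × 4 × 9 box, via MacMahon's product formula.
PP(7, 4, 9) = 10323075958624

Evaluate the triple product over i = 1..7, j = 1..4, k = 1..9. The factors are (2/1) · (3/2) · (4/3) · (5/4) · (6/5) · (7/6) · (8/7) · (9/8) · … (252 factors total). The numerators and denominators telescope so the product is an integer; carrying out the multiplication exactly gives PP(7, 4, 9) = 10323075958624.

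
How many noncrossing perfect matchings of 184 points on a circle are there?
C_92 = 15487357822491889407128326963778343232013931127835600

These noncrossing handshakes are counted by the Catalan number C_n = (1/(n + 1)) · C(2n, n). For n = 92: C_92 = (1/93) · C(184, 92) = 1440324277491745714862934407631385920577295594888710800/93 = 15487357822491889407128326963778343232013931127835600.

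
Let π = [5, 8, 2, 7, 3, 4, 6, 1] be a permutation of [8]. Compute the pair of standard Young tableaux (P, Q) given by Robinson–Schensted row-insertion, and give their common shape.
P = [1, 3, 4, 6] / [2, 7] / [5] / [8];  Q = [1, 2, 6, 7] / [3, 4] / [5] / [8];  common shape = (4, 2, 1, 1)

Row-insert the values π_1, π_2, … into P one at a time, bumping the leftmost entry strictly greater than the inserted value down to the next row. The recording tableau Q records, in position (i, j), the step at which that cell was added to P.
  Insert 5 (step 1): P = [5];  Q = [1]
  Insert 8 (step 2): P = [5, 8];  Q = [1, 2]
  Insert 2 (step 3): P = [2, 8] / [5];  Q = [1, 2] / [3]
  Insert 7 (step 4): P = [2, 7] / [5, 8];  Q = [1, 2] / [3, 4]
  Insert 3 (step 5): P = [2, 3] / [5, 7] / [8];  Q = [1, 2] / [3, 4] / [5]
  Insert 4 (step 6): P = [2, 3, 4] / [5, 7] / [8];  Q = [1, 2, 6] / [3, 4] / [5]
  Insert 6 (step 7): P = [2, 3, 4, 6] / [5, 7] / [8];  Q = [1, 2, 6, 7] / [3, 4] / [5]
  Insert 1 (step 8): P = [1, 3, 4, 6] / [2, 7] / [5] / [8];  Q = [1, 2, 6, 7] / [3, 4] / [5] / [8]
Final shape: (4, 2, 1, 1).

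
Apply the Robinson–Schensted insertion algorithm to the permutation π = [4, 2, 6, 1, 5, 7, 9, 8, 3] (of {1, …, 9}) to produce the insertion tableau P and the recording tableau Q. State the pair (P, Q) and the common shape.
P = [1, 3, 7, 8] / [2, 5, 9] / [4, 6];  Q = [1, 3, 6, 7] / [2, 5, 8] / [4, 9];  common shape = (4, 3, 2)

Row-insert the values π_1, π_2, … into P one at a time, bumping the leftmost entry strictly greater than the inserted value down to the next row. The recording tableau Q records, in position (i, j), the step at which that cell was added to P.
  Insert 4 (step 1): P = [4];  Q = [1]
  Insert 2 (step 2): P = [2] / [4];  Q = [1] / [2]
  Insert 6 (step 3): P = [2, 6] / [4];  Q = [1, 3] / [2]
  Insert 1 (step 4): P = [1, 6] / [2] / [4];  Q = [1, 3] / [2] / [4]
  Insert 5 (step 5): P = [1, 5] / [2, 6] / [4];  Q = [1, 3] / [2, 5] / [4]
  Insert 7 (step 6): P = [1, 5, 7] / [2, 6] / [4];  Q = [1, 3, 6] / [2, 5] / [4]
  Insert 9 (step 7): P = [1, 5, 7, 9] / [2, 6] / [4];  Q = [1, 3, 6, 7] / [2, 5] / [4]
  Insert 8 (step 8): P = [1, 5, 7, 8] / [2, 6, 9] / [4];  Q = [1, 3, 6, 7] / [2, 5, 8] / [4]
  Insert 3 (step 9): P = [1, 3, 7, 8] / [2, 5, 9] / [4, 6];  Q = [1, 3, 6, 7] / [2, 5, 8] / [4, 9]
Final shape: (4, 3, 2).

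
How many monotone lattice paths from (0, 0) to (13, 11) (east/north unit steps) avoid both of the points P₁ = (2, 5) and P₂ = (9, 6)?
Number of paths = 1626786

Inclusion–exclusion. Total paths: C(24, 13) = 2496144. Through P₁: C(7, 2)·C(17, 11) = 259896. Through P₂: C(15, 9)·C(9, 4) = 630630. Since P₁ is strictly southwest of P₂, a monotone path through both must visit P₁ then P₂; paths through both = C(7, 2)·C(8, 7)·C(9, 4) = 21168. Avoid both = 2496144 − 259896 − 630630 + 21168 = 1626786.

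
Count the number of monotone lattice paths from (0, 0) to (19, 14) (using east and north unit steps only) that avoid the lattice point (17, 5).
Number of paths = 817360830

Total paths from (0, 0) to (19, 14): C(33, 19) = 818809200. Paths through (17, 5): (paths (0, 0) → (17, 5)) × (paths (17, 5) → (19, 14)) = C(22, 17) · C(11, 2) = 26334 · 55 = 1448370. Avoidance count = 818809200 − 1448370 = 817360830.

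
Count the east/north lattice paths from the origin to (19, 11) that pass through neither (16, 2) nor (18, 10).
Number of paths = 28361190

Inclusion–exclusion. Total paths: C(30, 19) = 54627300. Through P₁: C(18, 16)·C(12, 3) = 33660. Through P₂: C(28, 18)·C(2, 1) = 26246220. Since P₁ is strictly southwest of P₂, a monotone path through both must visit P₁ then P₂; paths through both = C(18, 16)·C(10, 2)·C(2, 1) = 13770. Avoid both = 54627300 − 33660 − 26246220 + 13770 = 28361190.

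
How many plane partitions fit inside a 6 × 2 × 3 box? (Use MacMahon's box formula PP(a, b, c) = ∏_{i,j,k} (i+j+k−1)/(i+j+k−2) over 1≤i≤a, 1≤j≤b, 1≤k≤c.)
PP(6, 2, 3) = 2520

Evaluate the triple product over i = 1..6, j = 1..2, k = 1..3. The factors are (2/1) · (3/2) · (4/3) · (3/2) · (4/3) · (5/4) · (3/2) · (4/3) · … (36 factors total). The numerators and denominators telescope so the product is an integer; carrying out the multiplication exactly gives PP(6, 2, 3) = 2520.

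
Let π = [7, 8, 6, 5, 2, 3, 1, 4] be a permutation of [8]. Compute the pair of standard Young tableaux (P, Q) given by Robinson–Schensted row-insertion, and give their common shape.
P = [1, 3, 4] / [2, 8] / [5] / [6] / [7];  Q = [1, 2, 8] / [3, 6] / [4] / [5] / [7];  common shape = (3, 2, 1, 1, 1)

Row-insert the values π_1, π_2, … into P one at a time, bumping the leftmost entry strictly greater than the inserted value down to the next row. The recording tableau Q records, in position (i, j), the step at which that cell was added to P.
  Insert 7 (step 1): P = [7];  Q = [1]
  Insert 8 (step 2): P = [7, 8];  Q = [1, 2]
  Insert 6 (step 3): P = [6, 8] / [7];  Q = [1, 2] / [3]
  Insert 5 (step 4): P = [5, 8] / [6] / [7];  Q = [1, 2] / [3] / [4]
  Insert 2 (step 5): P = [2, 8] / [5] / [6] / [7];  Q = [1, 2] / [3] / [4] / [5]
  Insert 3 (step 6): P = [2, 3] / [5, 8] / [6] / [7];  Q = [1, 2] / [3, 6] / [4] / [5]
  Insert 1 (step 7): P = [1, 3] / [2, 8] / [5] / [6] / [7];  Q = [1, 2] / [3, 6] / [4] / [5] / [7]
  Insert 4 (step 8): P = [1, 3, 4] / [2, 8] / [5] / [6] / [7];  Q = [1, 2, 8] / [3, 6] / [4] / [5] / [7]
Final shape: (3, 2, 1, 1, 1).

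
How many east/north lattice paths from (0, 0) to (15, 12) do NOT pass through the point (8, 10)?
Number of paths = 15808572

Total paths from (0, 0) to (15, 12): C(27, 15) = 17383860. Paths through (8, 10): (paths (0, 0) → (8, 10)) × (paths (8, 10) → (15, 12)) = C(18, 8) · C(9, 7) = 43758 · 36 = 1575288. Avoidance count = 17383860 − 1575288 = 15808572.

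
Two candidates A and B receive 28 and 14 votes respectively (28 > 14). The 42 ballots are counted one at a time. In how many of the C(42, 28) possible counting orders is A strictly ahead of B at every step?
Strict-lead orderings = 17620076360

Total orderings of the 42 votes with 28 for A: C(42, 28) = 52860229080. By the Bertrand ballot formula (Cycle Lemma / reflection principle), the number of orderings in which A is strictly ahead of B throughout is (p − q)/(p + q) · C(p + q, p) = (28 − 14)/(28 + 14) · 52860229080 = 17620076360.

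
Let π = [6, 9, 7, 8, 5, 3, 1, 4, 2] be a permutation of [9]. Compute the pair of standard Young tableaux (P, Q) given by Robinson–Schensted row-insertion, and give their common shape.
P = [1, 2, 8] / [3, 4] / [5, 7] / [6] / [9];  Q = [1, 2, 4] / [3, 8] / [5, 9] / [6] / [7];  common shape = (3, 2, 2, 1, 1)

Row-insert the values π_1, π_2, … into P one at a time, bumping the leftmost entry strictly greater than the inserted value down to the next row. The recording tableau Q records, in position (i, j), the step at which that cell was added to P.
  Insert 6 (step 1): P = [6];  Q = [1]
  Insert 9 (step 2): P = [6, 9];  Q = [1, 2]
  Insert 7 (step 3): P = [6, 7] / [9];  Q = [1, 2] / [3]
  Insert 8 (step 4): P = [6, 7, 8] / [9];  Q = [1, 2, 4] / [3]
  Insert 5 (step 5): P = [5, 7, 8] / [6] / [9];  Q = [1, 2, 4] / [3] / [5]
  Insert 3 (step 6): P = [3, 7, 8] / [5] / [6] / [9];  Q = [1, 2, 4] / [3] / [5] / [6]
  Insert 1 (step 7): P = [1, 7, 8] / [3] / [5] / [6] / [9];  Q = [1, 2, 4] / [3] / [5] / [6] / [7]
  Insert 4 (step 8): P = [1, 4, 8] / [3, 7] / [5] / [6] / [9];  Q = [1, 2, 4] / [3, 8] / [5] / [6] / [7]
  Insert 2 (step 9): P = [1, 2, 8] / [3, 4] / [5, 7] / [6] / [9];  Q = [1, 2, 4] / [3, 8] / [5, 9] / [6] / [7]
Final shape: (3, 2, 2, 1, 1).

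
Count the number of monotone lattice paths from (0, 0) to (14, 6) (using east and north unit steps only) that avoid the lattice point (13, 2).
Number of paths = 38235

Total paths from (0, 0) to (14, 6): C(20, 14) = 38760. Paths through (13, 2): (paths (0, 0) → (13, 2)) × (paths (13, 2) → (14, 6)) = C(15, 13) · C(5, 1) = 105 · 5 = 525. Avoidance count = 38760 − 525 = 38235.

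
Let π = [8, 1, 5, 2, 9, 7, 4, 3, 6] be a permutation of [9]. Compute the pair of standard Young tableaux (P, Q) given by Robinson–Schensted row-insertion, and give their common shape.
P = [1, 2, 3, 6] / [4, 7] / [5, 9] / [8];  Q = [1, 3, 5, 9] / [2, 6] / [4, 7] / [8];  common shape = (4, 2, 2, 1)

Row-insert the values π_1, π_2, … into P one at a time, bumping the leftmost entry strictly greater than the inserted value down to the next row. The recording tableau Q records, in position (i, j), the step at which that cell was added to P.
  Insert 8 (step 1): P = [8];  Q = [1]
  Insert 1 (step 2): P = [1] / [8];  Q = [1] / [2]
  Insert 5 (step 3): P = [1, 5] / [8];  Q = [1, 3] / [2]
  Insert 2 (step 4): P = [1, 2] / [5] / [8];  Q = [1, 3] / [2] / [4]
  Insert 9 (step 5): P = [1, 2, 9] / [5] / [8];  Q = [1, 3, 5] / [2] / [4]
  Insert 7 (step 6): P = [1, 2, 7] / [5, 9] / [8];  Q = [1, 3, 5] / [2, 6] / [4]
  Insert 4 (step 7): P = [1, 2, 4] / [5, 7] / [8, 9];  Q = [1, 3, 5] / [2, 6] / [4, 7]
  Insert 3 (step 8): P = [1, 2, 3] / [4, 7] / [5, 9] / [8];  Q = [1, 3, 5] / [2, 6] / [4, 7] / [8]
  Insert 6 (step 9): P = [1, 2, 3, 6] / [4, 7] / [5, 9] / [8];  Q = [1, 3, 5, 9] / [2, 6] / [4, 7] / [8]
Final shape: (4, 2, 2, 1).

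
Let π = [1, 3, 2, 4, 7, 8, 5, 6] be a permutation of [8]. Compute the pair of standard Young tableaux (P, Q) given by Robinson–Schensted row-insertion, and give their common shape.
P = [1, 2, 4, 5, 6] / [3, 7, 8];  Q = [1, 2, 4, 5, 6] / [3, 7, 8];  common shape = (5, 3)

Row-insert the values π_1, π_2, … into P one at a time, bumping the leftmost entry strictly greater than the inserted value down to the next row. The recording tableau Q records, in position (i, j), the step at which that cell was added to P.
  Insert 1 (step 1): P = [1];  Q = [1]
  Insert 3 (step 2): P = [1, 3];  Q = [1, 2]
  Insert 2 (step 3): P = [1, 2] / [3];  Q = [1, 2] / [3]
  Insert 4 (step 4): P = [1, 2, 4] / [3];  Q = [1, 2, 4] / [3]
  Insert 7 (step 5): P = [1, 2, 4, 7] / [3];  Q = [1, 2, 4, 5] / [3]
  Insert 8 (step 6): P = [1, 2, 4, 7, 8] / [3];  Q = [1, 2, 4, 5, 6] / [3]
  Insert 5 (step 7): P = [1, 2, 4, 5, 8] / [3, 7];  Q = [1, 2, 4, 5, 6] / [3, 7]
  Insert 6 (step 8): P = [1, 2, 4, 5, 6] / [3, 7, 8];  Q = [1, 2, 4, 5, 6] / [3, 7, 8]
Final shape: (5, 3).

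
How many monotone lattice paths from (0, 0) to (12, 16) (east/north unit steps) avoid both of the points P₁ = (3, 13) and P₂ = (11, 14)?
Number of paths = 16941475

Inclusion–exclusion. Total paths: C(28, 12) = 30421755. Through P₁: C(16, 3)·C(12, 9) = 123200. Through P₂: C(25, 11)·C(3, 1) = 13372200. Since P₁ is strictly southwest of P₂, a monotone path through both must visit P₁ then P₂; paths through both = C(16, 3)·C(9, 8)·C(3, 1) = 15120. Avoid both = 30421755 − 123200 − 13372200 + 15120 = 16941475.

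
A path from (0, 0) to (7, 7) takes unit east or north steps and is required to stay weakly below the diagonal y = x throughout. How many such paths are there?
Number of paths = 429

By the reflection principle (André's argument), the number of monotone paths to (7, 7) with n ≤ m that never go above y = x is C(14, 7) − C(14, 8) = 3432 − 3003 = 429.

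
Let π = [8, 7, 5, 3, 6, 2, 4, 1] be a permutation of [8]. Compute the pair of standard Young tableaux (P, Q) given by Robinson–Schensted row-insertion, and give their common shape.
P = [1, 4] / [2, 6] / [3] / [5] / [7] / [8];  Q = [1, 5] / [2, 7] / [3] / [4] / [6] / [8];  common shape = (2, 2, 1, 1, 1, 1)

Row-insert the values π_1, π_2, … into P one at a time, bumping the leftmost entry strictly greater than the inserted value down to the next row. The recording tableau Q records, in position (i, j), the step at which that cell was added to P.
  Insert 8 (step 1): P = [8];  Q = [1]
  Insert 7 (step 2): P = [7] / [8];  Q = [1] / [2]
  Insert 5 (step 3): P = [5] / [7] / [8];  Q = [1] / [2] / [3]
  Insert 3 (step 4): P = [3] / [5] / [7] / [8];  Q = [1] / [2] / [3] / [4]
  Insert 6 (step 5): P = [3, 6] / [5] / [7] / [8];  Q = [1, 5] / [2] / [3] / [4]
  Insert 2 (step 6): P = [2, 6] / [3] / [5] / [7] / [8];  Q = [1, 5] / [2] / [3] / [4] / [6]
  Insert 4 (step 7): P = [2, 4] / [3, 6] / [5] / [7] / [8];  Q = [1, 5] / [2, 7] / [3] / [4] / [6]
  Insert 1 (step 8): P = [1, 4] / [2, 6] / [3] / [5] / [7] / [8];  Q = [1, 5] / [2, 7] / [3] / [4] / [6] / [8]
Final shape: (2, 2, 1, 1, 1, 1).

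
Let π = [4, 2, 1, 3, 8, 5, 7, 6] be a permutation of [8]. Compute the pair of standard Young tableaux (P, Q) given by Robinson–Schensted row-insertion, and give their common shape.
P = [1, 3, 5, 6] / [2, 7] / [4, 8];  Q = [1, 4, 5, 7] / [2, 6] / [3, 8];  common shape = (4, 2, 2)

Row-insert the values π_1, π_2, … into P one at a time, bumping the leftmost entry strictly greater than the inserted value down to the next row. The recording tableau Q records, in position (i, j), the step at which that cell was added to P.
  Insert 4 (step 1): P = [4];  Q = [1]
  Insert 2 (step 2): P = [2] / [4];  Q = [1] / [2]
  Insert 1 (step 3): P = [1] / [2] / [4];  Q = [1] / [2] / [3]
  Insert 3 (step 4): P = [1, 3] / [2] / [4];  Q = [1, 4] / [2] / [3]
  Insert 8 (step 5): P = [1, 3, 8] / [2] / [4];  Q = [1, 4, 5] / [2] / [3]
  Insert 5 (step 6): P = [1, 3, 5] / [2, 8] / [4];  Q = [1, 4, 5] / [2, 6] / [3]
  Insert 7 (step 7): P = [1, 3, 5, 7] / [2, 8] / [4];  Q = [1, 4, 5, 7] / [2, 6] / [3]
  Insert 6 (step 8): P = [1, 3, 5, 6] / [2, 7] / [4, 8];  Q = [1, 4, 5, 7] / [2, 6] / [3, 8]
Final shape: (4, 2, 2).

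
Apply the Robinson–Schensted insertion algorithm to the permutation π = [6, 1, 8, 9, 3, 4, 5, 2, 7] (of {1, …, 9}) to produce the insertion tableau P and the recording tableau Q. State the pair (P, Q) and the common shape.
P = [1, 2, 4, 5, 7] / [3, 8, 9] / [6];  Q = [1, 3, 4, 7, 9] / [2, 5, 6] / [8];  common shape = (5, 3, 1)

Row-insert the values π_1, π_2, … into P one at a time, bumping the leftmost entry strictly greater than the inserted value down to the next row. The recording tableau Q records, in position (i, j), the step at which that cell was added to P.
  Insert 6 (step 1): P = [6];  Q = [1]
  Insert 1 (step 2): P = [1] / [6];  Q = [1] / [2]
  Insert 8 (step 3): P = [1, 8] / [6];  Q = [1, 3] / [2]
  Insert 9 (step 4): P = [1, 8, 9] / [6];  Q = [1, 3, 4] / [2]
  Insert 3 (step 5): P = [1, 3, 9] / [6, 8];  Q = [1, 3, 4] / [2, 5]
  Insert 4 (step 6): P = [1, 3, 4] / [6, 8, 9];  Q = [1, 3, 4] / [2, 5, 6]
  Insert 5 (step 7): P = [1, 3, 4, 5] / [6, 8, 9];  Q = [1, 3, 4, 7] / [2, 5, 6]
  Insert 2 (step 8): P = [1, 2, 4, 5] / [3, 8, 9] / [6];  Q = [1, 3, 4, 7] / [2, 5, 6] / [8]
  Insert 7 (step 9): P = [1, 2, 4, 5, 7] / [3, 8, 9] / [6];  Q = [1, 3, 4, 7, 9] / [2, 5, 6] / [8]
Final shape: (5, 3, 1).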